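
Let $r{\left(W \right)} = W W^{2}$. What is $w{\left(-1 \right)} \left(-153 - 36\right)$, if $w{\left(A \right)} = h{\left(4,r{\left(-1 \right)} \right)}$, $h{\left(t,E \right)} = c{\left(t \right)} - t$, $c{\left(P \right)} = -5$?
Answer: $1701$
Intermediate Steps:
$r{\left(W \right)} = W^{3}$
$h{\left(t,E \right)} = -5 - t$
$w{\left(A \right)} = -9$ ($w{\left(A \right)} = -5 - 4 = -9$)
$w{\left(-1 \right)} \left(-153 - 36\right) = - 9 \left(-153 - 36\right) = \left(-9\right) \left(-189\right) = 1701$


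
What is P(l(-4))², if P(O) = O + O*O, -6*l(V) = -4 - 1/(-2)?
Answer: 17689/20736 ≈ 0.85306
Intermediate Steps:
l(V) = 7/12 (l(V) = -(-4 - 1/(-2))/6 = -(-4 - 1*(-½))/6 = -(-4 + ½)/6 = -⅙*(-7/2) = 7/12)
P(O) = O + O²
P(l(-4))² = (7*(1 + 7/12)/12)² = ((7/12)*(19/12))² = (133/144)² = 17689/20736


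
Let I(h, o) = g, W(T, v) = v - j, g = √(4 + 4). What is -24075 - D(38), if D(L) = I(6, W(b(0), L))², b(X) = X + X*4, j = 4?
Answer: -24083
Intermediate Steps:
g = 2*√2 (g = √8 = 2*√2 ≈ 2.8284)
b(X) = 5*X (b(X) = X + 4*X = 5*X)
W(T, v) = -4 + v (W(T, v) = v - 1*4 = v - 4 = -4 + v)
I(h, o) = 2*√2
D(L) = 8 (D(L) = (2*√2)² = 8)
-24075 - D(38) = -24075 - 1*8 = -24075 - 8 = -24083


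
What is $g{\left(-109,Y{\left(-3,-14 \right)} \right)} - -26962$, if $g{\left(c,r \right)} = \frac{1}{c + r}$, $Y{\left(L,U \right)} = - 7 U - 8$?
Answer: $\frac{512277}{19} \approx 26962.0$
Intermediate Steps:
$Y{\left(L,U \right)} = -8 - 7 U$
$g{\left(-109,Y{\left(-3,-14 \right)} \right)} - -26962 = \frac{1}{-109 - -90} - -26962 = \frac{1}{-109 + \left(-8 + 98\right)} + 26962 = \frac{1}{-109 + 90} + 26962 = \frac{1}{-19} + 26962 = - \frac{1}{19} + 26962 = \frac{512277}{19}$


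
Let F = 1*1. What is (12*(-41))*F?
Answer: -492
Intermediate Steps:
F = 1
(12*(-41))*F = (12*(-41))*1 = -492*1 = -492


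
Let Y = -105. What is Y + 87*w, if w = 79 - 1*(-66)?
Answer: 12510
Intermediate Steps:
w = 145 (w = 79 + 66 = 145)
Y + 87*w = -105 + 87*145 = -105 + 12615 = 12510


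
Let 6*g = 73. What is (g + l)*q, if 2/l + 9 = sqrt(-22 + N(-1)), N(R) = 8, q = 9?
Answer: 20481/190 - 18*I*sqrt(14)/95 ≈ 107.79 - 0.70895*I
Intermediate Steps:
g = 73/6 (g = (1/6)*73 = 73/6 ≈ 12.167)
l = 2/(-9 + I*sqrt(14)) (l = 2/(-9 + sqrt(-22 + 8)) = 2/(-9 + sqrt(-14)) = 2/(-9 + I*sqrt(14)) ≈ -0.18947 - 0.078772*I)
(g + l)*q = (73/6 + (-18/95 - 2*I*sqrt(14)/95))*9 = (6827/570 - 2*I*sqrt(14)/95)*9 = 20481/190 - 18*I*sqrt(14)/95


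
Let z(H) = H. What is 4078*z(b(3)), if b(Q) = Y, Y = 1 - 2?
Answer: -4078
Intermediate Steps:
Y = -1
b(Q) = -1
4078*z(b(3)) = 4078*(-1) = -4078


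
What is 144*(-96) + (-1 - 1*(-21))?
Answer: -13804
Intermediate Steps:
144*(-96) + (-1 - 1*(-21)) = -13824 + (-1 + 21) = -13824 + 20 = -13804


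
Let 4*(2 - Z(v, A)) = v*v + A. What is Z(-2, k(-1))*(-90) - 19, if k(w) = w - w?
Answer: -109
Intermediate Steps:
k(w) = 0
Z(v, A) = 2 - A/4 - v²/4 (Z(v, A) = 2 - (v*v + A)/4 = 2 - (v² + A)/4 = 2 - (A + v²)/4 = 2 + (-A/4 - v²/4) = 2 - A/4 - v²/4)
Z(-2, k(-1))*(-90) - 19 = (2 - ¼*0 - ¼*(-2)²)*(-90) - 19 = (2 + 0 - ¼*4)*(-90) - 19 = (2 + 0 - 1)*(-90) - 19 = 1*(-90) - 19 = -90 - 19 = -109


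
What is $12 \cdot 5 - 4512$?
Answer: $-4452$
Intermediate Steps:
$12 \cdot 5 - 4512 = 60 - 4512 = -4452$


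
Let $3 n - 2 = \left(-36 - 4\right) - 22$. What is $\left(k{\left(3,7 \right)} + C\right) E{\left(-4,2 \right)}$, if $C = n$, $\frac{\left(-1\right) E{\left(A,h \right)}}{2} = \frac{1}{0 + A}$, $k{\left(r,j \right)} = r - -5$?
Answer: $-6$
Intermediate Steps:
$k{\left(r,j \right)} = 5 + r$ ($k{\left(r,j \right)} = r + 5 = 5 + r$)
$E{\left(A,h \right)} = - \frac{2}{A}$ ($E{\left(A,h \right)} = - \frac{2}{0 + A} = - \frac{2}{A}$)
$n = -20$ ($n = \frac{2}{3} + \frac{\left(-36 - 4\right) - 22}{3} = \frac{2}{3} + \frac{-40 - 22}{3} = \frac{2}{3} + \frac{1}{3} \left(-62\right) = \frac{2}{3} - \frac{62}{3} = -20$)
$C = -20$
$\left(k{\left(3,7 \right)} + C\right) E{\left(-4,2 \right)} = \left(\left(5 + 3\right) - 20\right) \left(- \frac{2}{-4}\right) = \left(8 - 20\right) \left(\left(-2\right) \left(- \frac{1}{4}\right)\right) = \left(-12\right) \frac{1}{2} = -6$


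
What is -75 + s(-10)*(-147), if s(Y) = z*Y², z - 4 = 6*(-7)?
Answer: 558525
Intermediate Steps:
z = -38 (z = 4 + 6*(-7) = 4 - 42 = -38)
s(Y) = -38*Y²
-75 + s(-10)*(-147) = -75 - 38*(-10)²*(-147) = -75 - 38*100*(-147) = -75 - 3800*(-147) = -75 + 558600 = 558525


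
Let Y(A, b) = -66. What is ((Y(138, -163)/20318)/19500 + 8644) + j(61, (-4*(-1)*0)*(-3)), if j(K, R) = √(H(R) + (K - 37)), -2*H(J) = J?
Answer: 570793573989/66033500 + 2*√6 ≈ 8648.9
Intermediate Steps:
H(J) = -J/2
j(K, R) = √(-37 + K - R/2) (j(K, R) = √(-R/2 + (K - 37)) = √(-R/2 + (-37 + K)) = √(-37 + K - R/2))
((Y(138, -163)/20318)/19500 + 8644) + j(61, (-4*(-1)*0)*(-3)) = (-66/20318/19500 + 8644) + √(-148 - 2*-4*(-1)*0*(-3) + 4*61)/2 = (-66*1/20318*(1/19500) + 8644) + √(-148 - 2*4*0*(-3) + 244)/2 = (-33/10159*1/19500 + 8644) + √(-148 - 0*(-3) + 244)/2 = (-11/66033500 + 8644) + √(-148 - 2*0 + 244)/2 = 570793573989/66033500 + √(-148 + 0 + 244)/2 = 570793573989/66033500 + √96/2 = 570793573989/66033500 + (4*√6)/2 = 570793573989/66033500 + 2*√6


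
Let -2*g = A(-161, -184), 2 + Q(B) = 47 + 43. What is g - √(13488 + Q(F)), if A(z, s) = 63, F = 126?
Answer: -63/2 - 2*√3394 ≈ -148.02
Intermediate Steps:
Q(B) = 88 (Q(B) = -2 + (47 + 43) = -2 + 90 = 88)
g = -63/2 (g = -½*63 = -63/2 ≈ -31.500)
g - √(13488 + Q(F)) = -63/2 - √(13488 + 88) = -63/2 - √13576 = -63/2 - 2*√3394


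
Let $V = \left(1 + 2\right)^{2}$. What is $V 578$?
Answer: $5202$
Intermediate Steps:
$V = 9$ ($V = 3^{2} = 9$)
$V 578 = 9 \cdot 578 = 5202$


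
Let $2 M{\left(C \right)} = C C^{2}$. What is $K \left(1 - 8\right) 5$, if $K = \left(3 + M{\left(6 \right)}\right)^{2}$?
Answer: $-431235$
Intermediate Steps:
$M{\left(C \right)} = \frac{C^{3}}{2}$ ($M{\left(C \right)} = \frac{C C^{2}}{2} = \frac{C^{3}}{2}$)
$K = 12321$ ($K = \left(3 + \frac{6^{3}}{2}\right)^{2} = \left(3 + \frac{1}{2} \cdot 216\right)^{2} = \left(3 + 108\right)^{2} = 111^{2} = 12321$)
$K \left(1 - 8\right) 5 = 12321 \left(1 - 8\right) 5 = 12321 \left(-7\right) 5 = \left(-86247\right) 5 = -431235$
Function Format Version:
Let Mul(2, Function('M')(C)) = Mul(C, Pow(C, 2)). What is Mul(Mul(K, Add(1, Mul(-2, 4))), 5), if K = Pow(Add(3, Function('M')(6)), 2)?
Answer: -431235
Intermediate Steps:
Function('M')(C) = Mul(Rational(1, 2), Pow(C, 3)) (Function('M')(C) = Mul(Rational(1, 2), Mul(C, Pow(C, 2))) = Mul(Rational(1, 2), Pow(C, 3)))
K = 12321 (K = Pow(Add(3, Mul(Rational(1, 2), Pow(6, 3))), 2) = Pow(Add(3, Mul(Rational(1, 2), 216)), 2) = Pow(Add(3, 108), 2) = Pow(111, 2) = 12321)
Mul(Mul(K, Add(1, Mul(-2, 4))), 5) = Mul(Mul(12321, Add(1, Mul(-2, 4))), 5) = Mul(Mul(12321, Add(1, -8)), 5) = Mul(Mul(12321, -7), 5) = Mul(-86247, 5) = -431235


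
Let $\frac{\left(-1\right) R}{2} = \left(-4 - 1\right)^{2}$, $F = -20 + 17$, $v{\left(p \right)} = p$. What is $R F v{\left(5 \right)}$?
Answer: $750$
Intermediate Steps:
$F = -3$
$R = -50$ ($R = - 2 \left(-4 - 1\right)^{2} = - 2 \left(-5\right)^{2} = \left(-2\right) 25 = -50$)
$R F v{\left(5 \right)} = \left(-50\right) \left(-3\right) 5 = 150 \cdot 5 = 750$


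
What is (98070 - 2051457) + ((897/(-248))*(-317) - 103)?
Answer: -484181171/248 ≈ -1.9523e+6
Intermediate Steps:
(98070 - 2051457) + ((897/(-248))*(-317) - 103) = -1953387 + ((897*(-1/248))*(-317) - 103) = -1953387 + (-897/248*(-317) - 103) = -1953387 + (284349/248 - 103) = -1953387 + 258805/248 = -484181171/248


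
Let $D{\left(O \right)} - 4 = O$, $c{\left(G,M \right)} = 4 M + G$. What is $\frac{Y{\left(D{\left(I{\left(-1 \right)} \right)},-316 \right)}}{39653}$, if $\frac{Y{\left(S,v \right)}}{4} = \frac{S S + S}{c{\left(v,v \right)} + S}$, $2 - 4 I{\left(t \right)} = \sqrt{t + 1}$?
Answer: $- \frac{198}{124946603} \approx -1.5847 \cdot 10^{-6}$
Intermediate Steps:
$c{\left(G,M \right)} = G + 4 M$
$I{\left(t \right)} = \frac{1}{2} - \frac{\sqrt{1 + t}}{4}$ ($I{\left(t \right)} = \frac{1}{2} - \frac{\sqrt{t + 1}}{4} = \frac{1}{2} - \frac{\sqrt{1 + t}}{4}$)
$D{\left(O \right)} = 4 + O$
$Y{\left(S,v \right)} = \frac{4 \left(S + S^{2}\right)}{S + 5 v}$ ($Y{\left(S,v \right)} = 4 \frac{S S + S}{\left(v + 4 v\right) + S} = 4 \frac{S^{2} + S}{5 v + S} = 4 \frac{S + S^{2}}{S + 5 v} = \frac{4 \left(S + S^{2}\right)}{S + 5 v}$)
$\frac{Y{\left(D{\left(I{\left(-1 \right)} \right)},-316 \right)}}{39653} = \frac{4 \left(4 + \left(\frac{1}{2} - \frac{\sqrt{1 - 1}}{4}\right)\right) \frac{1}{\left(4 + \left(\frac{1}{2} - \frac{\sqrt{1 - 1}}{4}\right)\right) + 5 \left(-316\right)} \left(1 + \left(4 + \left(\frac{1}{2} - \frac{\sqrt{1 - 1}}{4}\right)\right)\right)}{39653} = \frac{4 \left(4 + \left(\frac{1}{2} - \frac{\sqrt{0}}{4}\right)\right) \left(1 + \left(4 + \left(\frac{1}{2} - \frac{\sqrt{0}}{4}\right)\right)\right)}{\left(4 + \left(\frac{1}{2} - \frac{\sqrt{0}}{4}\right)\right) - 1580} \cdot \frac{1}{39653} = \frac{4 \left(4 + \left(\frac{1}{2} - 0\right)\right) \left(1 + \left(4 + \left(\frac{1}{2} - 0\right)\right)\right)}{\left(4 + \left(\frac{1}{2} - 0\right)\right) - 1580} \cdot \frac{1}{39653} = \frac{4 \left(4 + \left(\frac{1}{2} + 0\right)\right) \left(1 + \left(4 + \left(\frac{1}{2} + 0\right)\right)\right)}{\left(4 + \left(\frac{1}{2} + 0\right)\right) - 1580} \cdot \frac{1}{39653} = \frac{4 \left(4 + \frac{1}{2}\right) \left(1 + \left(4 + \frac{1}{2}\right)\right)}{\left(4 + \frac{1}{2}\right) - 1580} \cdot \frac{1}{39653} = 4 \cdot \frac{9}{2} \frac{1}{\frac{9}{2} - 1580} \left(1 + \frac{9}{2}\right) \frac{1}{39653} = 4 \cdot \frac{9}{2} \frac{1}{- \frac{3151}{2}} \cdot \frac{11}{2} \cdot \frac{1}{39653} = 4 \cdot \frac{9}{2} \left(- \frac{2}{3151}\right) \frac{11}{2} \cdot \frac{1}{39653} = \left(- \frac{198}{3151}\right) \frac{1}{39653} = - \frac{198}{124946603}$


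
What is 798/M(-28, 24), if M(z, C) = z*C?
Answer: -19/16 ≈ -1.1875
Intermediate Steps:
M(z, C) = C*z
798/M(-28, 24) = 798/((24*(-28))) = 798/(-672) = 798*(-1/672) = -19/16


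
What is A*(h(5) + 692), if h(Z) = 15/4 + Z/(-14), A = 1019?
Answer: 19840949/28 ≈ 7.0861e+5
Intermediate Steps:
h(Z) = 15/4 - Z/14 (h(Z) = 15*(¼) + Z*(-1/14) = 15/4 - Z/14)
A*(h(5) + 692) = 1019*((15/4 - 1/14*5) + 692) = 1019*((15/4 - 5/14) + 692) = 1019*(95/28 + 692) = 1019*(19471/28) = 19840949/28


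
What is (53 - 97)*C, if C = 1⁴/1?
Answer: -44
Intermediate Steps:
C = 1 (C = 1*1 = 1)
(53 - 97)*C = (53 - 97)*1 = -44*1 = -44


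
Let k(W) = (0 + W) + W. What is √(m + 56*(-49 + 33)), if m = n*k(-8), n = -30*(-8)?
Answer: 8*I*√74 ≈ 68.819*I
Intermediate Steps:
k(W) = 2*W (k(W) = W + W = 2*W)
n = 240
m = -3840 (m = 240*(2*(-8)) = 240*(-16) = -3840)
√(m + 56*(-49 + 33)) = √(-3840 + 56*(-49 + 33)) = √(-3840 + 56*(-16)) = √(-3840 - 896) = √(-4736) = 8*I*√74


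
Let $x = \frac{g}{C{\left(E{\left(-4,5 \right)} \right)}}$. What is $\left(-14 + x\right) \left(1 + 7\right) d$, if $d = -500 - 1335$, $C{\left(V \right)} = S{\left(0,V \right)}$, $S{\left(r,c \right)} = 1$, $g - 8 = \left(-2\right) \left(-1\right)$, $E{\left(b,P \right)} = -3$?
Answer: $58720$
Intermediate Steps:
$g = 10$ ($g = 8 - -2 = 8 + 2 = 10$)
$C{\left(V \right)} = 1$
$x = 10$ ($x = \frac{10}{1} = 10 \cdot 1 = 10$)
$d = -1835$ ($d = -500 - 1335 = -1835$)
$\left(-14 + x\right) \left(1 + 7\right) d = \left(-14 + 10\right) \left(1 + 7\right) \left(-1835\right) = \left(-4\right) 8 \left(-1835\right) = \left(-32\right) \left(-1835\right) = 58720$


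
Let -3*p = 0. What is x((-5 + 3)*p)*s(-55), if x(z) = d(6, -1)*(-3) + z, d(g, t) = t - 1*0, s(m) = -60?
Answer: -180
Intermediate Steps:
p = 0 (p = -⅓*0 = 0)
d(g, t) = t (d(g, t) = t + 0 = t)
x(z) = 3 + z (x(z) = -1*(-3) + z = 3 + z)
x((-5 + 3)*p)*s(-55) = (3 + (-5 + 3)*0)*(-60) = (3 - 2*0)*(-60) = (3 + 0)*(-60) = 3*(-60) = -180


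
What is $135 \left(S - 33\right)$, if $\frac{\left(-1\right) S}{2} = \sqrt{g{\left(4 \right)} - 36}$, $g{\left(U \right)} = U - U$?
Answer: $-4455 - 1620 i \approx -4455.0 - 1620.0 i$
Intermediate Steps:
$g{\left(U \right)} = 0$
$S = - 12 i$ ($S = - 2 \sqrt{0 - 36} = - 2 \sqrt{-36} = - 2 \cdot 6 i = - 12 i \approx - 12.0 i$)
$135 \left(S - 33\right) = 135 \left(- 12 i - 33\right) = 135 \left(-33 - 12 i\right) = -4455 - 1620 i$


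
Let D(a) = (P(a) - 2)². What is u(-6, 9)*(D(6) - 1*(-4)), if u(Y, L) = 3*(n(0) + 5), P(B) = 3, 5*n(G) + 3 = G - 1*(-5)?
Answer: 81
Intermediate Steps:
n(G) = ⅖ + G/5 (n(G) = -⅗ + (G - 1*(-5))/5 = -⅗ + (G + 5)/5 = -⅗ + (5 + G)/5 = -⅗ + (1 + G/5) = ⅖ + G/5)
D(a) = 1 (D(a) = (3 - 2)² = 1² = 1)
u(Y, L) = 81/5 (u(Y, L) = 3*((⅖ + (⅕)*0) + 5) = 3*((⅖ + 0) + 5) = 3*(⅖ + 5) = 3*(27/5) = 81/5)
u(-6, 9)*(D(6) - 1*(-4)) = 81*(1 - 1*(-4))/5 = 81*(1 + 4)/5 = (81/5)*5 = 81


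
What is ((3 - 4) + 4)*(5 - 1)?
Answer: 12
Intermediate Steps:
((3 - 4) + 4)*(5 - 1) = (-1 + 4)*4 = 3*4 = 12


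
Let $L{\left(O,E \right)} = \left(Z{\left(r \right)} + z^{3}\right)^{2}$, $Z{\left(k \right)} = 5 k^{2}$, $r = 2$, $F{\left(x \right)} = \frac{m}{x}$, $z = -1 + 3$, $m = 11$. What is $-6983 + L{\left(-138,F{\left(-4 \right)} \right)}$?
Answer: $-6199$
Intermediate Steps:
$z = 2$
$F{\left(x \right)} = \frac{11}{x}$
$L{\left(O,E \right)} = 784$ ($L{\left(O,E \right)} = \left(5 \cdot 2^{2} + 2^{3}\right)^{2} = \left(5 \cdot 4 + 8\right)^{2} = \left(20 + 8\right)^{2} = 28^{2} = 784$)
$-6983 + L{\left(-138,F{\left(-4 \right)} \right)} = -6983 + 784 = -6199$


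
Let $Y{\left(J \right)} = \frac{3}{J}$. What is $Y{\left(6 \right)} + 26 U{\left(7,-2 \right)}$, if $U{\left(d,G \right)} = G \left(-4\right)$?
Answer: $\frac{417}{2} \approx 208.5$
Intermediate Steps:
$U{\left(d,G \right)} = - 4 G$
$Y{\left(6 \right)} + 26 U{\left(7,-2 \right)} = \frac{3}{6} + 26 \left(\left(-4\right) \left(-2\right)\right) = 3 \cdot \frac{1}{6} + 26 \cdot 8 = \frac{1}{2} + 208 = \frac{417}{2}$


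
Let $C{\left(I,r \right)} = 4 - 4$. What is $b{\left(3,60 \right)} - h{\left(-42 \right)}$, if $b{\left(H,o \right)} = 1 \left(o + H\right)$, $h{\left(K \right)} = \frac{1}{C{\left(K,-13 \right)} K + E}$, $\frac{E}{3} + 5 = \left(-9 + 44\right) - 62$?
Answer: $\frac{6049}{96} \approx 63.01$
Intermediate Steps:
$C{\left(I,r \right)} = 0$ ($C{\left(I,r \right)} = 4 - 4 = 0$)
$E = -96$ ($E = -15 + 3 \left(\left(-9 + 44\right) - 62\right) = -15 + 3 \left(35 - 62\right) = -15 + 3 \left(-27\right) = -15 - 81 = -96$)
$h{\left(K \right)} = - \frac{1}{96}$ ($h{\left(K \right)} = \frac{1}{0 K - 96} = \frac{1}{0 - 96} = \frac{1}{-96} = - \frac{1}{96}$)
$b{\left(H,o \right)} = H + o$ ($b{\left(H,o \right)} = 1 \left(H + o\right) = H + o$)
$b{\left(3,60 \right)} - h{\left(-42 \right)} = \left(3 + 60\right) - - \frac{1}{96} = 63 + \frac{1}{96} = \frac{6049}{96}$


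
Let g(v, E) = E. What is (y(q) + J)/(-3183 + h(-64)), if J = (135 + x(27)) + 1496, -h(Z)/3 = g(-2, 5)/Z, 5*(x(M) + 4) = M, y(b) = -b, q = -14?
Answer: -175616/339495 ≈ -0.51729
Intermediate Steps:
x(M) = -4 + M/5
h(Z) = -15/Z
J = 8162/5 (J = (135 + (-4 + (⅕)*27)) + 1496 = (135 + (-4 + 27/5)) + 1496 = (135 + 7/5) + 1496 = 682/5 + 1496 = 8162/5 ≈ 1632.4)
(y(q) + J)/(-3183 + h(-64)) = (-1*(-14) + 8162/5)/(-3183 - 15/(-64)) = (14 + 8162/5)/(-3183 - 15*(-1/64)) = 8232/(5*(-3183 + 15/64)) = 8232/(5*(-203697/64)) = (8232/5)*(-64/203697) = -175616/339495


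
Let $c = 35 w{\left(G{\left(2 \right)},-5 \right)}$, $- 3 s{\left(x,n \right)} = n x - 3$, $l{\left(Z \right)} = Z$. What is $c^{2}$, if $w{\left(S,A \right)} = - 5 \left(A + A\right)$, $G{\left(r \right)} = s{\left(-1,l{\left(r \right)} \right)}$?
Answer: $3062500$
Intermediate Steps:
$s{\left(x,n \right)} = 1 - \frac{n x}{3}$ ($s{\left(x,n \right)} = - \frac{n x - 3}{3} = - \frac{-3 + n x}{3} = 1 - \frac{n x}{3}$)
$G{\left(r \right)} = 1 + \frac{r}{3}$ ($G{\left(r \right)} = 1 - \frac{1}{3} r \left(-1\right) = 1 + \frac{r}{3}$)
$w{\left(S,A \right)} = - 10 A$ ($w{\left(S,A \right)} = - 5 \cdot 2 A = - 10 A$)
$c = 1750$ ($c = 35 \left(\left(-10\right) \left(-5\right)\right) = 35 \cdot 50 = 1750$)
$c^{2} = 1750^{2} = 3062500$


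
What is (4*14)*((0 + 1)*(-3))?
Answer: -168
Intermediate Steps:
(4*14)*((0 + 1)*(-3)) = 56*(1*(-3)) = 56*(-3) = -168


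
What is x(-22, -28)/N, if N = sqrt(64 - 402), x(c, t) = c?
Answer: 11*I*sqrt(2)/13 ≈ 1.1966*I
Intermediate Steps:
N = 13*I*sqrt(2) (N = sqrt(-338) = 13*I*sqrt(2) ≈ 18.385*I)
x(-22, -28)/N = -22*(-I*sqrt(2)/26) = -(-11)*I*sqrt(2)/13 = 11*I*sqrt(2)/13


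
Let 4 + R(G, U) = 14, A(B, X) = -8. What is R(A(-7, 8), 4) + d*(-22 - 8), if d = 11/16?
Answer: -85/8 ≈ -10.625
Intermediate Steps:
d = 11/16 (d = 11*(1/16) = 11/16 ≈ 0.68750)
R(G, U) = 10 (R(G, U) = -4 + 14 = 10)
R(A(-7, 8), 4) + d*(-22 - 8) = 10 + 11*(-22 - 8)/16 = 10 + (11/16)*(-30) = 10 - 165/8 = -85/8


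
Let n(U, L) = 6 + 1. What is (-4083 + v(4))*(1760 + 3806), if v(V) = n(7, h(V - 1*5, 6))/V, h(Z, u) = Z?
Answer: -45432475/2 ≈ -2.2716e+7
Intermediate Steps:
n(U, L) = 7
v(V) = 7/V
(-4083 + v(4))*(1760 + 3806) = (-4083 + 7/4)*(1760 + 3806) = (-4083 + 7*(1/4))*5566 = (-4083 + 7/4)*5566 = -16325/4*5566 = -45432475/2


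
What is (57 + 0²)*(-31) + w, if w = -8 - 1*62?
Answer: -1837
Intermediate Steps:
w = -70 (w = -8 - 62 = -70)
(57 + 0²)*(-31) + w = (57 + 0²)*(-31) - 70 = (57 + 0)*(-31) - 70 = 57*(-31) - 70 = -1767 - 70 = -1837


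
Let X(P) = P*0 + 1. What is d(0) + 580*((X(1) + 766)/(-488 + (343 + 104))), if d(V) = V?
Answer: -444860/41 ≈ -10850.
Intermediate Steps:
X(P) = 1 (X(P) = 0 + 1 = 1)
d(0) + 580*((X(1) + 766)/(-488 + (343 + 104))) = 0 + 580*((1 + 766)/(-488 + (343 + 104))) = 0 + 580*(767/(-488 + 447)) = 0 + 580*(767/(-41)) = 0 + 580*(767*(-1/41)) = 0 + 580*(-767/41) = 0 - 444860/41 = -444860/41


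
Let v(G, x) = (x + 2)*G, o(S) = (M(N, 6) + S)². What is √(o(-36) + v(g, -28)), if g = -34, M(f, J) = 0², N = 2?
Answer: 2*√545 ≈ 46.690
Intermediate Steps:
M(f, J) = 0
o(S) = S² (o(S) = (0 + S)² = S²)
v(G, x) = G*(2 + x) (v(G, x) = (2 + x)*G = G*(2 + x))
√(o(-36) + v(g, -28)) = √((-36)² - 34*(2 - 28)) = √(1296 - 34*(-26)) = √(1296 + 884) = √2180 = 2*√545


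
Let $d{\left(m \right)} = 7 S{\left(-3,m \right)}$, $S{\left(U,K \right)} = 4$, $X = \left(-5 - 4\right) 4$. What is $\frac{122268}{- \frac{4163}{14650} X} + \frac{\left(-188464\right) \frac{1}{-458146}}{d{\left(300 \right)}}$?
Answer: $\frac{10406719006444}{870706473} \approx 11952.0$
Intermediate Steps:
$X = -36$ ($X = \left(-9\right) 4 = -36$)
$d{\left(m \right)} = 28$ ($d{\left(m \right)} = 7 \cdot 4 = 28$)
$\frac{122268}{- \frac{4163}{14650} X} + \frac{\left(-188464\right) \frac{1}{-458146}}{d{\left(300 \right)}} = \frac{122268}{- \frac{4163}{14650} \left(-36\right)} + \frac{\left(-188464\right) \frac{1}{-458146}}{28} = \frac{122268}{\left(-4163\right) \frac{1}{14650} \left(-36\right)} + \left(-188464\right) \left(- \frac{1}{458146}\right) \frac{1}{28} = \frac{122268}{\left(- \frac{4163}{14650}\right) \left(-36\right)} + \frac{94232}{229073} \cdot \frac{1}{28} = \frac{122268}{\frac{74934}{7325}} + \frac{23558}{1603511} = 122268 \cdot \frac{7325}{74934} + \frac{23558}{1603511} = \frac{6489950}{543} + \frac{23558}{1603511} = \frac{10406719006444}{870706473}$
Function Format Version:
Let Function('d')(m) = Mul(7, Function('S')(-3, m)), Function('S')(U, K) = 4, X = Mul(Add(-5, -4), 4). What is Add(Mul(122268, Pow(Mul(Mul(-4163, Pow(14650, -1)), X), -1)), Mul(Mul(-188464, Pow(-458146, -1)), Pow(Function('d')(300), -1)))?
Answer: Rational(10406719006444, 870706473) ≈ 11952.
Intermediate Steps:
X = -36 (X = Mul(-9, 4) = -36)
Function('d')(m) = 28 (Function('d')(m) = Mul(7, 4) = 28)
Add(Mul(122268, Pow(Mul(Mul(-4163, Pow(14650, -1)), X), -1)), Mul(Mul(-188464, Pow(-458146, -1)), Pow(Function('d')(300), -1))) = Add(Mul(122268, Pow(Mul(Mul(-4163, Pow(14650, -1)), -36), -1)), Mul(Mul(-188464, Pow(-458146, -1)), Pow(28, -1))) = Add(Mul(122268, Pow(Mul(Mul(-4163, Rational(1, 14650)), -36), -1)), Mul(Mul(-188464, Rational(-1, 458146)), Rational(1, 28))) = Add(Mul(122268, Pow(Mul(Rational(-4163, 14650), -36), -1)), Mul(Rational(94232, 229073), Rational(1, 28))) = Add(Mul(122268, Pow(Rational(74934, 7325), -1)), Rational(23558, 1603511)) = Add(Mul(122268, Rational(7325, 74934)), Rational(23558, 1603511)) = Add(Rational(6489950, 543), Rational(23558, 1603511)) = Rational(10406719006444, 870706473)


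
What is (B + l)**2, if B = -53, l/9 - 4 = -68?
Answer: 395641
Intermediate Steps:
l = -576 (l = 36 + 9*(-68) = 36 - 612 = -576)
(B + l)**2 = (-53 - 576)**2 = (-629)**2 = 395641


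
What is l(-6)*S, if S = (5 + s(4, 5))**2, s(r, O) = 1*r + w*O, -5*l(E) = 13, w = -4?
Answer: -1573/5 ≈ -314.60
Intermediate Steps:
l(E) = -13/5 (l(E) = -1/5*13 = -13/5)
s(r, O) = r - 4*O (s(r, O) = 1*r - 4*O = r - 4*O)
S = 121 (S = (5 + (4 - 4*5))**2 = (5 + (4 - 20))**2 = (5 - 16)**2 = (-11)**2 = 121)
l(-6)*S = -13/5*121 = -1573/5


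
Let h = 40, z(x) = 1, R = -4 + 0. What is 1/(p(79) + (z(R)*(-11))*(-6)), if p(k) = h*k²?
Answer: 1/249706 ≈ 4.0047e-6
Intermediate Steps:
R = -4
p(k) = 40*k²
1/(p(79) + (z(R)*(-11))*(-6)) = 1/(40*79² + (1*(-11))*(-6)) = 1/(40*6241 - 11*(-6)) = 1/(249640 + 66) = 1/249706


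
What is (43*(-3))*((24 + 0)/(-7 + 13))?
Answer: -516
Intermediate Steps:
(43*(-3))*((24 + 0)/(-7 + 13)) = -3096/6 = -129*4 = -516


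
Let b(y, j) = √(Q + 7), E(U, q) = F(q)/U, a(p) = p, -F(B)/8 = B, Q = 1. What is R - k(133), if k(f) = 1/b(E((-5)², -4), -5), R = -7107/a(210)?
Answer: -2369/70 - √2/4 ≈ -34.196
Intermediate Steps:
F(B) = -8*B
E(U, q) = -8*q/U (E(U, q) = (-8*q)/U = -8*q/U)
b(y, j) = 2*√2 (b(y, j) = √(1 + 7) = √8 = 2*√2)
R = -2369/70 (R = -7107/210 = -7107*1/210 = -2369/70 ≈ -33.843)
k(f) = √2/4 (k(f) = 1/(2*√2) = √2/4)
R - k(133) = -2369/70 - √2/4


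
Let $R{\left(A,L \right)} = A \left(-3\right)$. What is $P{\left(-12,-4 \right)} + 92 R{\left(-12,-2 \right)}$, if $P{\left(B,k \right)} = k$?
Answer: $3308$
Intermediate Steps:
$R{\left(A,L \right)} = - 3 A$
$P{\left(-12,-4 \right)} + 92 R{\left(-12,-2 \right)} = -4 + 92 \left(\left(-3\right) \left(-12\right)\right) = -4 + 92 \cdot 36 = -4 + 3312 = 3308$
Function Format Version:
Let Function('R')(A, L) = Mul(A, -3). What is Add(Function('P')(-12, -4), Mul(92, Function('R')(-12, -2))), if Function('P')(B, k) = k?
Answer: 3308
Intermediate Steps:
Function('R')(A, L) = Mul(-3, A)
Add(Function('P')(-12, -4), Mul(92, Function('R')(-12, -2))) = Add(-4, Mul(92, Mul(-3, -12))) = Add(-4, Mul(92, 36)) = Add(-4, 3312) = 3308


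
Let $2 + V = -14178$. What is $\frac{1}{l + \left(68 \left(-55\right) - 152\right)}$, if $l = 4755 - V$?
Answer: $\frac{1}{15043} \approx 6.6476 \cdot 10^{-5}$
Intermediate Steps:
$V = -14180$ ($V = -2 - 14178 = -14180$)
$l = 18935$ ($l = 4755 - -14180 = 4755 + 14180 = 18935$)
$\frac{1}{l + \left(68 \left(-55\right) - 152\right)} = \frac{1}{18935 + \left(68 \left(-55\right) - 152\right)} = \frac{1}{18935 - 3892} = \frac{1}{15043}$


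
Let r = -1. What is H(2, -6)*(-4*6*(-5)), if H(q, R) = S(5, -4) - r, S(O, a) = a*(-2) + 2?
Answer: 1320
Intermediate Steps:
S(O, a) = 2 - 2*a (S(O, a) = -2*a + 2 = 2 - 2*a)
H(q, R) = 11 (H(q, R) = (2 - 2*(-4)) - 1*(-1) = (2 + 8) + 1 = 10 + 1 = 11)
H(2, -6)*(-4*6*(-5)) = 11*(-4*6*(-5)) = 11*(-24*(-5)) = 11*120 = 1320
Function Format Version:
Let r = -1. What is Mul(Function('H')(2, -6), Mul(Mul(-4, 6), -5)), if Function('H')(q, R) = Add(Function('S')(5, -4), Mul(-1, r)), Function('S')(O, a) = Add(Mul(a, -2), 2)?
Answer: 1320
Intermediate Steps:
Function('S')(O, a) = Add(2, Mul(-2, a)) (Function('S')(O, a) = Add(Mul(-2, a), 2) = Add(2, Mul(-2, a)))
Function('H')(q, R) = 11 (Function('H')(q, R) = Add(Add(2, Mul(-2, -4)), Mul(-1, -1)) = Add(Add(2, 8), 1) = Add(10, 1) = 11)
Mul(Function('H')(2, -6), Mul(Mul(-4, 6), -5)) = Mul(11, Mul(Mul(-4, 6), -5)) = Mul(11, Mul(-24, -5)) = Mul(11, 120) = 1320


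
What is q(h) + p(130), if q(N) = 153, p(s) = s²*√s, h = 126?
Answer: 153 + 16900*√130 ≈ 1.9284e+5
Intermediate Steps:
p(s) = s^(5/2)
q(h) + p(130) = 153 + 130^(5/2) = 153 + 16900*√130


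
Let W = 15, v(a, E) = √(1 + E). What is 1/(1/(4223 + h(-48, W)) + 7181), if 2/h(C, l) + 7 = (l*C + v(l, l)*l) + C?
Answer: 3019443/21682620898 ≈ 0.00013926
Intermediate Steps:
h(C, l) = 2/(-7 + C + C*l + l*√(1 + l)) (h(C, l) = 2/(-7 + ((l*C + √(1 + l)*l) + C)) = 2/(-7 + ((C*l + l*√(1 + l)) + C)) = 2/(-7 + (C + C*l + l*√(1 + l))) = 2/(-7 + C + C*l + l*√(1 + l)))
1/(1/(4223 + h(-48, W)) + 7181) = 1/(1/(4223 + 2/(-7 - 48 - 48*15 + 15*√(1 + 15))) + 7181) = 1/(1/(4223 + 2/(-7 - 48 - 720 + 15*√16)) + 7181) = 1/(1/(4223 + 2/(-7 - 48 - 720 + 15*4)) + 7181) = 1/(1/(4223 + 2/(-7 - 48 - 720 + 60)) + 7181) = 1/(1/(4223 + 2/(-715)) + 7181) = 1/(1/(4223 + 2*(-1/715)) + 7181) = 1/(1/(4223 - 2/715) + 7181) = 1/(1/(3019443/715) + 7181) = 1/(715/3019443 + 7181) = 1/(21682620898/3019443) = 3019443/21682620898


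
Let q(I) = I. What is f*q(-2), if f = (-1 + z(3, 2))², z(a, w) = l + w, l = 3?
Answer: -32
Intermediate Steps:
z(a, w) = 3 + w
f = 16 (f = (-1 + (3 + 2))² = (-1 + 5)² = 4² = 16)
f*q(-2) = 16*(-2) = -32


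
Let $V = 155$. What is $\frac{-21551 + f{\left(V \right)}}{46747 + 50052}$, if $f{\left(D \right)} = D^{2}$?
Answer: $\frac{2474}{96799} \approx 0.025558$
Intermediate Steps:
$\frac{-21551 + f{\left(V \right)}}{46747 + 50052} = \frac{-21551 + 155^{2}}{46747 + 50052} = \frac{-21551 + 24025}{96799} = 2474 \cdot \frac{1}{96799} = \frac{2474}{96799}$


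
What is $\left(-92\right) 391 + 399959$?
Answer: $363987$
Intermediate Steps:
$\left(-92\right) 391 + 399959 = -35972 + 399959 = 363987$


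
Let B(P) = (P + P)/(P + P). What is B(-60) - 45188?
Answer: -45187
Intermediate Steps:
B(P) = 1 (B(P) = (2*P)/((2*P)) = (2*P)*(1/(2*P)) = 1)
B(-60) - 45188 = 1 - 45188 = -45187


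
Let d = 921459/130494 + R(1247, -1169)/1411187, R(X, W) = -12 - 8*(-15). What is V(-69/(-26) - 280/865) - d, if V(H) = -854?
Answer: -7550747224857/8769116018 ≈ -861.06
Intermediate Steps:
R(X, W) = 108 (R(X, W) = -12 + 120 = 108)
d = 61922145485/8769116018 (d = 921459/130494 + 108/1411187 = 921459*(1/130494) + 108*(1/1411187) = 43879/6214 + 108/1411187 = 61922145485/8769116018 ≈ 7.0614)
V(-69/(-26) - 280/865) - d = -854 - 1*61922145485/8769116018 = -854 - 61922145485/8769116018 = -7550747224857/8769116018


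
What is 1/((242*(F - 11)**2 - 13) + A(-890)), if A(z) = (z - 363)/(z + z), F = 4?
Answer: 1780/21085353 ≈ 8.4419e-5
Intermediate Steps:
A(z) = (-363 + z)/(2*z) (A(z) = (-363 + z)/((2*z)) = (-363 + z)*(1/(2*z)) = (-363 + z)/(2*z))
1/((242*(F - 11)**2 - 13) + A(-890)) = 1/((242*(4 - 11)**2 - 13) + (1/2)*(-363 - 890)/(-890)) = 1/((242*(-7)**2 - 13) + (1/2)*(-1/890)*(-1253)) = 1/((242*49 - 13) + 1253/1780) = 1/((11858 - 13) + 1253/1780) = 1/(11845 + 1253/1780) = 1/(21085353/1780) = 1780/21085353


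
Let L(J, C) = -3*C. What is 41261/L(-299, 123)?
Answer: -41261/369 ≈ -111.82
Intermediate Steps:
41261/L(-299, 123) = 41261/((-3*123)) = 41261/(-369) = 41261*(-1/369) = -41261/369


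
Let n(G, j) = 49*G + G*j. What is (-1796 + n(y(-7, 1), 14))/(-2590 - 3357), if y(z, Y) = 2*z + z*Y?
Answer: 3119/5947 ≈ 0.52447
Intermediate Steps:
y(z, Y) = 2*z + Y*z
(-1796 + n(y(-7, 1), 14))/(-2590 - 3357) = (-1796 + (-7*(2 + 1))*(49 + 14))/(-2590 - 3357) = (-1796 - 7*3*63)/(-5947) = (-1796 - 21*63)*(-1/5947) = (-1796 - 1323)*(-1/5947) = -3119*(-1/5947) = 3119/5947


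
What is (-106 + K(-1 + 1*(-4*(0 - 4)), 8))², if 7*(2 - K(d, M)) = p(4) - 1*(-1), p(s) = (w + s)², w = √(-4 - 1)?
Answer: 547280/49 + 11840*I*√5/49 ≈ 11169.0 + 540.31*I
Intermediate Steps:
w = I*√5 (w = √(-5) = I*√5 ≈ 2.2361*I)
p(s) = (s + I*√5)² (p(s) = (I*√5 + s)² = (s + I*√5)²)
K(d, M) = 13/7 - (4 + I*√5)²/7 (K(d, M) = 2 - ((4 + I*√5)² - 1*(-1))/7 = 2 - ((4 + I*√5)² + 1)/7 = 2 - (1 + (4 + I*√5)²)/7 = 2 + (-⅐ - (4 + I*√5)²/7) = 13/7 - (4 + I*√5)²/7)
(-106 + K(-1 + 1*(-4*(0 - 4)), 8))² = (-106 + (2/7 - 8*I*√5/7))² = (-740/7 - 8*I*√5/7)²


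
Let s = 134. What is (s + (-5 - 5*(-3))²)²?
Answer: 54756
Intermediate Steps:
(s + (-5 - 5*(-3))²)² = (134 + (-5 - 5*(-3))²)² = (134 + (-5 + 15)²)² = (134 + 10²)² = (134 + 100)² = 234² = 54756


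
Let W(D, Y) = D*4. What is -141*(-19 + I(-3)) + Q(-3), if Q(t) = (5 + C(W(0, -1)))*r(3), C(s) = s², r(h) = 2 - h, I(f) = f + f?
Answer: 3520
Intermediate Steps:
I(f) = 2*f
W(D, Y) = 4*D
Q(t) = -5 (Q(t) = (5 + (4*0)²)*(2 - 1*3) = (5 + 0²)*(2 - 3) = (5 + 0)*(-1) = 5*(-1) = -5)
-141*(-19 + I(-3)) + Q(-3) = -141*(-19 + 2*(-3)) - 5 = -141*(-19 - 6) - 5 = -141*(-25) - 5 = 3525 - 5 = 3520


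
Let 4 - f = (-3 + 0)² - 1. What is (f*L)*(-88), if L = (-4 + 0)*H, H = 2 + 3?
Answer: -7040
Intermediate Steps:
H = 5
L = -20 (L = (-4 + 0)*5 = -4*5 = -20)
f = -4 (f = 4 - ((-3 + 0)² - 1) = 4 - ((-3)² - 1) = 4 - (9 - 1) = 4 - 1*8 = 4 - 8 = -4)
(f*L)*(-88) = -4*(-20)*(-88) = 80*(-88) = -7040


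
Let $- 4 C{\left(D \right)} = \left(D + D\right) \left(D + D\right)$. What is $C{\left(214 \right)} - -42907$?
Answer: $-2889$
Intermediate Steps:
$C{\left(D \right)} = - D^{2}$ ($C{\left(D \right)} = - \frac{\left(D + D\right) \left(D + D\right)}{4} = - \frac{2 D 2 D}{4} = - \frac{4 D^{2}}{4} = - D^{2}$)
$C{\left(214 \right)} - -42907 = - 214^{2} - -42907 = \left(-1\right) 45796 + 42907 = -45796 + 42907 = -2889$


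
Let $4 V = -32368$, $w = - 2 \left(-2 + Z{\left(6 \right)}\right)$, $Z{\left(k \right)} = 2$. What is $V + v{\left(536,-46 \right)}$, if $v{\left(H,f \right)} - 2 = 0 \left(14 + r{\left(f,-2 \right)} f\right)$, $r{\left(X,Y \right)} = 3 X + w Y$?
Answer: $-8090$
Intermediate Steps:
$w = 0$ ($w = - 2 \left(-2 + 2\right) = \left(-2\right) 0 = 0$)
$r{\left(X,Y \right)} = 3 X$ ($r{\left(X,Y \right)} = 3 X + 0 Y = 3 X + 0 = 3 X$)
$V = -8092$ ($V = \frac{1}{4} \left(-32368\right) = -8092$)
$v{\left(H,f \right)} = 2$ ($v{\left(H,f \right)} = 2 + 0 \left(14 + 3 f f\right) = 2 + 0 \left(14 + 3 f^{2}\right) = 2 + 0 = 2$)
$V + v{\left(536,-46 \right)} = -8092 + 2 = -8090$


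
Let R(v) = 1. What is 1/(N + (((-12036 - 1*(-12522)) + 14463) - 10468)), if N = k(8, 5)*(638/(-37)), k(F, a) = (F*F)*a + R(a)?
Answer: -37/39001 ≈ -0.00094869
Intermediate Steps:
k(F, a) = 1 + a*F² (k(F, a) = (F*F)*a + 1 = F²*a + 1 = a*F² + 1 = 1 + a*F²)
N = -204798/37 (N = (1 + 5*8²)*(638/(-37)) = (1 + 5*64)*(638*(-1/37)) = (1 + 320)*(-638/37) = 321*(-638/37) = -204798/37 ≈ -5535.1)
1/(N + (((-12036 - 1*(-12522)) + 14463) - 10468)) = 1/(-204798/37 + (((-12036 - 1*(-12522)) + 14463) - 10468)) = 1/(-204798/37 + (((-12036 + 12522) + 14463) - 10468)) = 1/(-204798/37 + ((486 + 14463) - 10468)) = 1/(-204798/37 + (14949 - 10468)) = 1/(-204798/37 + 4481) = 1/(-39001/37) = -37/39001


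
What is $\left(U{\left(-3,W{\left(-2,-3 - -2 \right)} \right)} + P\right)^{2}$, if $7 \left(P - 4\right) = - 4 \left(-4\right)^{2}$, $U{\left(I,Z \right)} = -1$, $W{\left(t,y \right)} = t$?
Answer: $\frac{1849}{49} \approx 37.735$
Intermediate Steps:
$P = - \frac{36}{7}$ ($P = 4 + \frac{\left(-4\right) \left(-4\right)^{2}}{7} = 4 + \frac{\left(-4\right) 16}{7} = 4 + \frac{1}{7} \left(-64\right) = 4 - \frac{64}{7} = - \frac{36}{7} \approx -5.1429$)
$\left(U{\left(-3,W{\left(-2,-3 - -2 \right)} \right)} + P\right)^{2} = \left(-1 - \frac{36}{7}\right)^{2} = \left(- \frac{43}{7}\right)^{2} = \frac{1849}{49}$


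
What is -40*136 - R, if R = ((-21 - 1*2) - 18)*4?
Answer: -5276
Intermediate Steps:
R = -164 (R = ((-21 - 2) - 18)*4 = (-23 - 18)*4 = -41*4 = -164)
-40*136 - R = -40*136 - 1*(-164) = -5440 + 164 = -5276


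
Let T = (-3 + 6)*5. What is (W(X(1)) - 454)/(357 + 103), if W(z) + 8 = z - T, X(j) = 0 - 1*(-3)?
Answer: -237/230 ≈ -1.0304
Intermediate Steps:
X(j) = 3 (X(j) = 0 + 3 = 3)
T = 15 (T = 3*5 = 15)
W(z) = -23 + z (W(z) = -8 + (z - 1*15) = -8 + (z - 15) = -8 + (-15 + z) = -23 + z)
(W(X(1)) - 454)/(357 + 103) = ((-23 + 3) - 454)/(357 + 103) = (-20 - 454)/460 = -474*1/460 = -237/230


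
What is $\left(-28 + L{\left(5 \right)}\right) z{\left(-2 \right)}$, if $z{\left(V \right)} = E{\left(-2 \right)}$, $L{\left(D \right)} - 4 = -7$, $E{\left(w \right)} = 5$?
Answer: $-155$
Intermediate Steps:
$L{\left(D \right)} = -3$ ($L{\left(D \right)} = 4 - 7 = -3$)
$z{\left(V \right)} = 5$
$\left(-28 + L{\left(5 \right)}\right) z{\left(-2 \right)} = \left(-28 - 3\right) 5 = \left(-31\right) 5 = -155$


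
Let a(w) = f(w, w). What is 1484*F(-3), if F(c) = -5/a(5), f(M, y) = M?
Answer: -1484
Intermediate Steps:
a(w) = w
F(c) = -1 (F(c) = -5/5 = -5*⅕ = -1)
1484*F(-3) = 1484*(-1) = -1484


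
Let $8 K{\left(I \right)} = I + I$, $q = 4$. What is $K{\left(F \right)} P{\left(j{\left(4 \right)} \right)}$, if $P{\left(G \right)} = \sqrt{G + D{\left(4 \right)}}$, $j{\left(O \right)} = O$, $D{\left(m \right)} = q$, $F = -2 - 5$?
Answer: $- \frac{7 \sqrt{2}}{2} \approx -4.9497$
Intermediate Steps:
$F = -7$
$K{\left(I \right)} = \frac{I}{4}$ ($K{\left(I \right)} = \frac{I + I}{8} = \frac{2 I}{8} = \frac{I}{4}$)
$D{\left(m \right)} = 4$
$P{\left(G \right)} = \sqrt{4 + G}$ ($P{\left(G \right)} = \sqrt{G + 4} = \sqrt{4 + G}$)
$K{\left(F \right)} P{\left(j{\left(4 \right)} \right)} = \frac{1}{4} \left(-7\right) \sqrt{4 + 4} = - \frac{7 \sqrt{8}}{4} = - \frac{7 \cdot 2 \sqrt{2}}{4} = - \frac{7 \sqrt{2}}{2}$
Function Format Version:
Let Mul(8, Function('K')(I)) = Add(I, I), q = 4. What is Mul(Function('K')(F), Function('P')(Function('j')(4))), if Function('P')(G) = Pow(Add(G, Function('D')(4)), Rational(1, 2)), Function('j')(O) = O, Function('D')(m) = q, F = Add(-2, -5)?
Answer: Mul(Rational(-7, 2), Pow(2, Rational(1, 2))) ≈ -4.9497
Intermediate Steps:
F = -7
Function('K')(I) = Mul(Rational(1, 4), I) (Function('K')(I) = Mul(Rational(1, 8), Add(I, I)) = Mul(Rational(1, 8), Mul(2, I)) = Mul(Rational(1, 4), I))
Function('D')(m) = 4
Function('P')(G) = Pow(Add(4, G), Rational(1, 2)) (Function('P')(G) = Pow(Add(G, 4), Rational(1, 2)) = Pow(Add(4, G), Rational(1, 2)))
Mul(Function('K')(F), Function('P')(Function('j')(4))) = Mul(Mul(Rational(1, 4), -7), Pow(Add(4, 4), Rational(1, 2))) = Mul(Rational(-7, 4), Pow(8, Rational(1, 2))) = Mul(Rational(-7, 4), Mul(2, Pow(2, Rational(1, 2)))) = Mul(Rational(-7, 2), Pow(2, Rational(1, 2)))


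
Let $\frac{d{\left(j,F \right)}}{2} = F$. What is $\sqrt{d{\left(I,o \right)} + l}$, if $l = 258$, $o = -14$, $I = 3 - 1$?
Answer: $\sqrt{230} \approx 15.166$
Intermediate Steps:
$I = 2$ ($I = 3 - 1 = 2$)
$d{\left(j,F \right)} = 2 F$
$\sqrt{d{\left(I,o \right)} + l} = \sqrt{2 \left(-14\right) + 258} = \sqrt{-28 + 258} = \sqrt{230}$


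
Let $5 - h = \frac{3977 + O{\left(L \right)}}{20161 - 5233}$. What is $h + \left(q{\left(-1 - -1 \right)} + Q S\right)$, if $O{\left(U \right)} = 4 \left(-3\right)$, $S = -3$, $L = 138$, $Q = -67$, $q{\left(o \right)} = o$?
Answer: $\frac{3071203}{14928} \approx 205.73$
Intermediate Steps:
$O{\left(U \right)} = -12$
$h = \frac{70675}{14928}$ ($h = 5 - \frac{3977 - 12}{20161 - 5233} = 5 - \frac{3965}{14928} = \frac{70675}{14928} \approx 4.7344$)
$h + \left(q{\left(-1 - -1 \right)} + Q S\right) = \frac{70675}{14928} - -201 = \frac{70675}{14928} + \left(\left(-1 + 1\right) + 201\right) = \frac{70675}{14928} + \left(0 + 201\right) = \frac{70675}{14928} + 201 = \frac{3071203}{14928}$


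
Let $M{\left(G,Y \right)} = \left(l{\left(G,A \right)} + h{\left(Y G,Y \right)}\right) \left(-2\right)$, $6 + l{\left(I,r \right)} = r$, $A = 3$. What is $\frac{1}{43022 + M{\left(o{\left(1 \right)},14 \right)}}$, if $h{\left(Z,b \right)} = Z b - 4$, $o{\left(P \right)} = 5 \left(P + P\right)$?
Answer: $\frac{1}{39116} \approx 2.5565 \cdot 10^{-5}$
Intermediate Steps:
$l{\left(I,r \right)} = -6 + r$
$o{\left(P \right)} = 10 P$ ($o{\left(P \right)} = 5 \cdot 2 P = 10 P$)
$h{\left(Z,b \right)} = -4 + Z b$
$M{\left(G,Y \right)} = 14 - 2 G Y^{2}$ ($M{\left(G,Y \right)} = \left(\left(-6 + 3\right) + \left(-4 + Y G Y\right)\right) \left(-2\right) = \left(-3 + \left(-4 + G Y Y\right)\right) \left(-2\right) = \left(-3 + \left(-4 + G Y^{2}\right)\right) \left(-2\right) = \left(-7 + G Y^{2}\right) \left(-2\right) = 14 - 2 G Y^{2}$)
$\frac{1}{43022 + M{\left(o{\left(1 \right)},14 \right)}} = \frac{1}{43022 + \left(14 - 2 \cdot 10 \cdot 1 \cdot 14^{2}\right)} = \frac{1}{43022 + \left(14 - 20 \cdot 196\right)} = \frac{1}{43022 + \left(14 - 3920\right)} = \frac{1}{43022 - 3906} = \frac{1}{39116}$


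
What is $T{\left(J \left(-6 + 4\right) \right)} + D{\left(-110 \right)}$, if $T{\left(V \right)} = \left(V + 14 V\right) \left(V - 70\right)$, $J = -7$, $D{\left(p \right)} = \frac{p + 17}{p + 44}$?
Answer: $- \frac{258689}{22} \approx -11759.0$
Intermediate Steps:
$D{\left(p \right)} = \frac{17 + p}{44 + p}$
$T{\left(V \right)} = 15 V \left(-70 + V\right)$
$T{\left(J \left(-6 + 4\right) \right)} + D{\left(-110 \right)} = 15 \left(- 7 \left(-6 + 4\right)\right) \left(-70 - 7 \left(-6 + 4\right)\right) + \frac{17 - 110}{44 - 110} = 15 \left(\left(-7\right) \left(-2\right)\right) \left(-70 - -14\right) + \frac{1}{-66} \left(-93\right) = 15 \cdot 14 \left(-70 + 14\right) - - \frac{31}{22} = 15 \cdot 14 \left(-56\right) + \frac{31}{22} = -11760 + \frac{31}{22} = - \frac{258689}{22}$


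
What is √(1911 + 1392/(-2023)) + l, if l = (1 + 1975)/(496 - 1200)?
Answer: -247/88 + √27051927/119 ≈ 40.900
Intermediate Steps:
l = -247/88 (l = 1976/(-704) = 1976*(-1/704) = -247/88 ≈ -2.8068)
√(1911 + 1392/(-2023)) + l = √(1911 + 1392/(-2023)) - 247/88 = √(1911 + 1392*(-1/2023)) - 247/88 = √(1911 - 1392/2023) - 247/88 = √(3864561/2023) - 247/88 = √27051927/119 - 247/88 = -247/88 + √27051927/119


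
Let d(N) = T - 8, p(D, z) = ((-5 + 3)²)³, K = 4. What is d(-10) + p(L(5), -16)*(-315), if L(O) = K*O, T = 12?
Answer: -20156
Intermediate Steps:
L(O) = 4*O
p(D, z) = 64 (p(D, z) = ((-2)²)³ = 4³ = 64)
d(N) = 4 (d(N) = 12 - 8 = 4)
d(-10) + p(L(5), -16)*(-315) = 4 + 64*(-315) = 4 - 20160 = -20156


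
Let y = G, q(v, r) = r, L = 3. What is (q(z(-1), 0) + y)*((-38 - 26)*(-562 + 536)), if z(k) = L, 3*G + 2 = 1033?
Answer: 1715584/3 ≈ 5.7186e+5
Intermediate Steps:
G = 1031/3 (G = -⅔ + (⅓)*1033 = -⅔ + 1033/3 = 1031/3 ≈ 343.67)
z(k) = 3
y = 1031/3 ≈ 343.67
(q(z(-1), 0) + y)*((-38 - 26)*(-562 + 536)) = (0 + 1031/3)*((-38 - 26)*(-562 + 536)) = 1031*(-64*(-26))/3 = (1031/3)*1664 = 1715584/3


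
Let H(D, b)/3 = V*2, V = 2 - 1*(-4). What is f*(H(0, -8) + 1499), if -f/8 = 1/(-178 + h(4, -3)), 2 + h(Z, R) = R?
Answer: 12280/183 ≈ 67.104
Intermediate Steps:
V = 6 (V = 2 + 4 = 6)
h(Z, R) = -2 + R
H(D, b) = 36 (H(D, b) = 3*(6*2) = 3*12 = 36)
f = 8/183 (f = -8/(-178 + (-2 - 3)) = -8/(-178 - 5) = -8/(-183) = -8*(-1/183) = 8/183 ≈ 0.043716)
f*(H(0, -8) + 1499) = 8*(36 + 1499)/183 = (8/183)*1535 = 12280/183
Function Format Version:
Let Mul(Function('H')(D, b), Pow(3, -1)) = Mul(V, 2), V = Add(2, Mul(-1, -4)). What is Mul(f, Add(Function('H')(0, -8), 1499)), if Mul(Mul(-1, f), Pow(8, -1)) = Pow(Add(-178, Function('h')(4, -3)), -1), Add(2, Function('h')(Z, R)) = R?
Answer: Rational(12280, 183) ≈ 67.104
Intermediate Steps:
V = 6 (V = Add(2, 4) = 6)
Function('h')(Z, R) = Add(-2, R)
Function('H')(D, b) = 36 (Function('H')(D, b) = Mul(3, Mul(6, 2)) = Mul(3, 12) = 36)
f = Rational(8, 183) (f = Mul(-8, Pow(Add(-178, Add(-2, -3)), -1)) = Mul(-8, Pow(Add(-178, -5), -1)) = Mul(-8, Pow(-183, -1)) = Mul(-8, Rational(-1, 183)) = Rational(8, 183) ≈ 0.043716)
Mul(f, Add(Function('H')(0, -8), 1499)) = Mul(Rational(8, 183), Add(36, 1499)) = Mul(Rational(8, 183), 1535) = Rational(12280, 183)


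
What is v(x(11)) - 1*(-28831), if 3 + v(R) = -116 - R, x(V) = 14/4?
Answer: 57417/2 ≈ 28709.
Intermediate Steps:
x(V) = 7/2 (x(V) = 14*(1/4) = 7/2)
v(R) = -119 - R (v(R) = -3 + (-116 - R) = -119 - R)
v(x(11)) - 1*(-28831) = (-119 - 1*7/2) - 1*(-28831) = (-119 - 7/2) + 28831 = -245/2 + 28831 = 57417/2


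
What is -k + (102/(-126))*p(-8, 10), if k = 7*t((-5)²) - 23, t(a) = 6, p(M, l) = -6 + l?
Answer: -467/21 ≈ -22.238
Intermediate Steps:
k = 19 (k = 7*6 - 23 = 42 - 23 = 19)
-k + (102/(-126))*p(-8, 10) = -1*19 + (102/(-126))*(-6 + 10) = -19 + (102*(-1/126))*4 = -19 - 17/21*4 = -19 - 68/21 = -467/21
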